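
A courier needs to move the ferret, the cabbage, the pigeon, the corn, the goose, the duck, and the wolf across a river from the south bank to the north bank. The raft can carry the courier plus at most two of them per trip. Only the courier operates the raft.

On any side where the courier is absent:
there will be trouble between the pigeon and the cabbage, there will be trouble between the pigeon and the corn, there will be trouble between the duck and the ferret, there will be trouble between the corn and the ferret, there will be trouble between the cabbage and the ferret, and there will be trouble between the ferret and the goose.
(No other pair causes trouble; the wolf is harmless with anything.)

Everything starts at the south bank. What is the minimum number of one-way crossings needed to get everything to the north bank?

9

Counting alone: the courier can take at most 2 across per trip to the north bank, so moving all 7 needs at least 4 loaded trips out, with a return between consecutive ones — at least 7 crossings.
The safety rule pushes this higher. Following every safe sequence of crossings, the most of the 7 that can be at the north bank as the raft arrives there on crossing 7 is 6 — never all 7.
So no plan with fewer than 9 crossings exists, and this one achieves 9:
1. Courier goes to the north bank with the ferret and the pigeon.  [the south bank: the cabbage, the corn, the duck, the goose, the wolf | the north bank: the ferret, the pigeon]
2. Courier goes back to the south bank alone.  [the south bank: the cabbage, the corn, the duck, the goose, the wolf | the north bank: the ferret, the pigeon]
3. Courier goes to the north bank with the wolf.  [the south bank: the cabbage, the corn, the duck, the goose | the north bank: the ferret, the pigeon, the wolf]
4. Courier goes back to the south bank alone.  [the south bank: the cabbage, the corn, the duck, the goose | the north bank: the ferret, the pigeon, the wolf]
5. Courier goes to the north bank with the cabbage and the corn.  [the south bank: the duck, the goose | the north bank: the cabbage, the corn, the ferret, the pigeon, the wolf]
6. Courier goes back to the south bank with the ferret and the pigeon.  [the south bank: the duck, the ferret, the goose, the pigeon | the north bank: the cabbage, the corn, the wolf]
7. Courier goes to the north bank with the duck and the goose.  [the south bank: the ferret, the pigeon | the north bank: the cabbage, the corn, the duck, the goose, the wolf]
8. Courier goes back to the south bank alone.  [the south bank: the ferret, the pigeon | the north bank: the cabbage, the corn, the duck, the goose, the wolf]
9. Courier goes to the north bank with the ferret and the pigeon.  [the south bank: — | the north bank: the cabbage, the corn, the duck, the ferret, the goose, the pigeon, the wolf]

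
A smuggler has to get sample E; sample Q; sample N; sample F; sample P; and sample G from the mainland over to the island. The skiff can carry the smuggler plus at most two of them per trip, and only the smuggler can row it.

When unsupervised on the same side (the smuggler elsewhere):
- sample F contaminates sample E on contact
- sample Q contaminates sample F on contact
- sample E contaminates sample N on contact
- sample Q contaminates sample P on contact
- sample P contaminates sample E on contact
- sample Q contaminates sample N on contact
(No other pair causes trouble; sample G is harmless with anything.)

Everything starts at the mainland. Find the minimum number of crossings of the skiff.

7

Counting alone: the smuggler can take at most 2 across per trip to the island, so moving all 6 needs at least 3 loaded trips out, with a return between consecutive ones — at least 5 crossings.
The safety rule pushes this higher. Following every safe sequence of crossings, the most of the 6 that can be at the island as the skiff arrives there on crossing 5 is 5 — never all 6.
So no plan with fewer than 7 crossings exists, and this one achieves 7:
1. Smuggler goes to the island with sample E and sample Q.
2. Smuggler goes back to the mainland alone.
3. Smuggler goes to the island with sample F and sample N.
4. Smuggler goes back to the mainland with sample E and sample Q.
5. Smuggler goes to the island with sample G and sample P.
6. Smuggler goes back to the mainland alone.
7. Smuggler goes to the island with sample E and sample Q.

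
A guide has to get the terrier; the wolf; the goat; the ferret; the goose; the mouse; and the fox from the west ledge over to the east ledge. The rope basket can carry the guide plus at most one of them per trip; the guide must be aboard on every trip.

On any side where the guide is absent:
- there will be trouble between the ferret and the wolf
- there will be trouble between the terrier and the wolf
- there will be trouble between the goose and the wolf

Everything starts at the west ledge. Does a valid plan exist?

Following every safe sequence of crossings from the start, the most of the 7 that can be at the east ledge as the rope basket arrives there on crossings 1, 3, 5, 7, 9 is 1, 2, 3, 4, 5 respectively; the best ever achieved is 5 of 7.
From crossing 11 on, no configuration arises that was not already reachable earlier: only 72 distinct safe configurations (who is on which side, and where the rope basket is) can ever be reached, none of them has everyone across, and every continuation just revisits them. So no valid plan exists.

No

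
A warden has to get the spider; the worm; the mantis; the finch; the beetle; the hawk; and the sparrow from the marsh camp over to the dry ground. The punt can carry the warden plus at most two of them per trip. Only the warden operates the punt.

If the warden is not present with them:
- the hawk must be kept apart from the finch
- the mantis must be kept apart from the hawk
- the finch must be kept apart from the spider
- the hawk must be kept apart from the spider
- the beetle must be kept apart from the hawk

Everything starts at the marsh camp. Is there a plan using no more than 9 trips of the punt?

Counting alone: the warden can take at most 2 across per trip to the dry ground, so moving all 7 needs at least 4 loaded trips out, with a return between consecutive ones — at least 7 crossings.
The safety rule pushes this higher. Following every safe sequence of crossings, the most of the 7 that can be at the dry ground as the punt arrives there on crossings 7, 9 is 5, 6 respectively — never all 7.
So the move cannot be finished within 9 crossings. (The shortest complete plan takes 11:)
1. Warden goes to the dry ground with the hawk and the spider.
2. Warden goes back to the marsh camp with the spider.
3. Warden goes to the dry ground with the spider and the worm.
4. Warden goes back to the marsh camp with the spider.
5. Warden goes to the dry ground with the mantis and the spider.
6. Warden goes back to the marsh camp with the hawk.
7. Warden goes to the dry ground with the beetle and the finch.
8. Warden goes back to the marsh camp with the spider.
9. Warden goes to the dry ground with the sparrow and the spider.
10. Warden goes back to the marsh camp with the spider.
11. Warden goes to the dry ground with the hawk and the spider.

No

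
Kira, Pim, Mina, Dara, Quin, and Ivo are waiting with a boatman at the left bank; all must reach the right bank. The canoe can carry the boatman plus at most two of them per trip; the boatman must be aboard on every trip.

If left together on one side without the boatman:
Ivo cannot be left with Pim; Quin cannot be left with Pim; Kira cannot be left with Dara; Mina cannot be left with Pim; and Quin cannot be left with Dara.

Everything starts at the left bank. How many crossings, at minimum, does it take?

7

Counting alone: the boatman can take at most 2 across per trip to the right bank, so moving all 6 needs at least 3 loaded trips out, with a return between consecutive ones — at least 5 crossings.
The safety rule pushes this higher. Following every safe sequence of crossings, the most of the 6 that can be at the right bank as the canoe arrives there on crossing 5 is 5 — never all 6.
So no plan with fewer than 7 crossings exists, and this one achieves 7:
1. Boatman goes to the right bank with Dara and Pim.  [the left bank: Ivo, Kira, Mina, Quin | the right bank: Dara, Pim]
2. Boatman goes back to the left bank alone.  [the left bank: Ivo, Kira, Mina, Quin | the right bank: Dara, Pim]
3. Boatman goes to the right bank with Kira and Mina.  [the left bank: Ivo, Quin | the right bank: Dara, Kira, Mina, Pim]
4. Boatman goes back to the left bank with Dara and Pim.  [the left bank: Dara, Ivo, Pim, Quin | the right bank: Kira, Mina]
5. Boatman goes to the right bank with Ivo and Quin.  [the left bank: Dara, Pim | the right bank: Ivo, Kira, Mina, Quin]
6. Boatman goes back to the left bank alone.  [the left bank: Dara, Pim | the right bank: Ivo, Kira, Mina, Quin]
7. Boatman goes to the right bank with Dara and Pim.  [the left bank: — | the right bank: Dara, Ivo, Kira, Mina, Pim, Quin]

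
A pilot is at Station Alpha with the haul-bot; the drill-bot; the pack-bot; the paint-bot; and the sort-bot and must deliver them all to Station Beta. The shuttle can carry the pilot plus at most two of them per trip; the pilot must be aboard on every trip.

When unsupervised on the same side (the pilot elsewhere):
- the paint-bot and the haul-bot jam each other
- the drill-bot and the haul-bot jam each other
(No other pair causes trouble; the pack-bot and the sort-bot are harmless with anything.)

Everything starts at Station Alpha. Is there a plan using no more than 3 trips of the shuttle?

No

Counting alone: the pilot can take at most 2 across per trip to Station Beta, so moving all 5 needs at least 3 loaded trips out, with a return between consecutive ones — at least 5 crossings.
Since 3 < 5, 3 crossings cannot be enough. (The shortest complete plan in fact takes 5:)
1. Pilot goes to Station Beta with the haul-bot.
2. Pilot goes back to Station Alpha alone.
3. Pilot goes to Station Beta with the pack-bot and the sort-bot.
4. Pilot goes back to Station Alpha alone.
5. Pilot goes to Station Beta with the drill-bot and the paint-bot.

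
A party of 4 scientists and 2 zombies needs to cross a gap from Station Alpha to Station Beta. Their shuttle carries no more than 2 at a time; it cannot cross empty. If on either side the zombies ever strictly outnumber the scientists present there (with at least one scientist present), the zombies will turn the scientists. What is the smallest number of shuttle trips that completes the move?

9

Counting alone: each trip to Station Beta takes at most 2 across and each return brings at least 1 back, so after t trips out (and t−1 returns) at most 2t − (t−1) of the 6 are across; that first reaches 6 at t = 5, so at least 9 crossings are needed.
The plan below uses exactly 9 crossings, so it is optimal:
1. 2 zombies → Station Beta.  (Station Alpha: 4S 0Z; Station Beta: 0S 2Z)
2. 1 zombie ← Station Alpha.  (Station Alpha: 4S 1Z; Station Beta: 0S 1Z)
3. 2 scientists → Station Beta.  (Station Alpha: 2S 1Z; Station Beta: 2S 1Z)
4. 1 zombie ← Station Alpha.  (Station Alpha: 2S 2Z; Station Beta: 2S 0Z)
5. 2 zombies → Station Beta.  (Station Alpha: 2S 0Z; Station Beta: 2S 2Z)
6. 1 zombie ← Station Alpha.  (Station Alpha: 2S 1Z; Station Beta: 2S 1Z)
7. 1 scientist and 1 zombie → Station Beta.  (Station Alpha: 1S 0Z; Station Beta: 3S 2Z)
8. 1 zombie ← Station Alpha.  (Station Alpha: 1S 1Z; Station Beta: 3S 1Z)
9. 1 scientist and 1 zombie → Station Beta.  (Station Alpha: 0S 0Z; Station Beta: 4S 2Z)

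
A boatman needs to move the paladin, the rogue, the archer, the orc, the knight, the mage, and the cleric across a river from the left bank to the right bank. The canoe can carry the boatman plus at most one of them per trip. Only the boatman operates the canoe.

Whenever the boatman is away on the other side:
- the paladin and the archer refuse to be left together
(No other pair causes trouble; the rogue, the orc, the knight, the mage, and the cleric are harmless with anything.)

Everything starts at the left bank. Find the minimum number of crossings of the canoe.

13

Counting alone: the boatman can take at most 1 across per trip to the right bank, so moving all 7 needs at least 7 loaded trips out, with a return between consecutive ones — at least 13 crossings.
The plan below uses exactly 13 crossings, so it is optimal:
1. Boatman goes to the right bank with the paladin.
2. Boatman goes back to the left bank alone.
3. Boatman goes to the right bank with the rogue.
4. Boatman goes back to the left bank alone.
5. Boatman goes to the right bank with the orc.
6. Boatman goes back to the left bank alone.
7. Boatman goes to the right bank with the knight.
8. Boatman goes back to the left bank alone.
9. Boatman goes to the right bank with the mage.
10. Boatman goes back to the left bank alone.
11. Boatman goes to the right bank with the cleric.
12. Boatman goes back to the left bank alone.
13. Boatman goes to the right bank with the archer.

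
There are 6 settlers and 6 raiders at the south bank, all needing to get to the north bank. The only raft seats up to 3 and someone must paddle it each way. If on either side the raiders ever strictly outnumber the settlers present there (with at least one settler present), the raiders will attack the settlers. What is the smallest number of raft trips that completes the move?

Following every safe sequence of crossings from the start, the most of the 12 that can be at the north bank as the raft arrives there on crossings 1, 3, 5 is 3, 5, 6 respectively; the best ever achieved is 6 of 12.
From crossing 7 on, no configuration arises that was not already reachable earlier: only 17 distinct safe configurations (who is on which side, and where the raft is) can ever be reached, none of them has everyone across, and every continuation just revisits them. They are: 0 settlers + 0 raiders across (raft back at the start); 0 settlers + 1 raider across (raft there); 0 settlers + 1 raider across (raft back at the start); 0 settlers + 2 raiders across (raft there); 0 settlers + 2 raiders across (raft back at the start); 0 settlers + 3 raiders across (raft there); 0 settlers + 3 raiders across (raft back at the start); 0 settlers + 4 raiders across (raft there); 0 settlers + 4 raiders across (raft back at the start); 0 settlers + 5 raiders across (raft there); 0 settlers + 5 raiders across (raft back at the start); 0 settlers + 6 raiders across (raft there); 1 settler + 1 raider across (raft there); 1 settler + 1 raider across (raft back at the start); 2 settlers + 2 raiders across (raft there); 2 settlers + 2 raiders across (raft back at the start); 3 settlers + 3 raiders across (raft there). So no valid plan exists.

impossible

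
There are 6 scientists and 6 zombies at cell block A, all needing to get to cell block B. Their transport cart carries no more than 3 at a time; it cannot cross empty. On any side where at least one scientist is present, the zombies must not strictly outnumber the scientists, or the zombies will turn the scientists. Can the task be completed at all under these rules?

Following every safe sequence of crossings from the start, the most of the 12 that can be at cell block B as the transport cart arrives there on crossings 1, 3, 5 is 3, 5, 6 respectively; the best ever achieved is 6 of 12.
From crossing 7 on, no configuration arises that was not already reachable earlier: only 17 distinct safe configurations (who is on which side, and where the transport cart is) can ever be reached, none of them has everyone across, and every continuation just revisits them. They are: 0 scientists + 0 zombies across (transport cart back at the start); 0 scientists + 1 zombie across (transport cart there); 0 scientists + 1 zombie across (transport cart back at the start); 0 scientists + 2 zombies across (transport cart there); 0 scientists + 2 zombies across (transport cart back at the start); 0 scientists + 3 zombies across (transport cart there); 0 scientists + 3 zombies across (transport cart back at the start); 0 scientists + 4 zombies across (transport cart there); 0 scientists + 4 zombies across (transport cart back at the start); 0 scientists + 5 zombies across (transport cart there); 0 scientists + 5 zombies across (transport cart back at the start); 0 scientists + 6 zombies across (transport cart there); 1 scientist + 1 zombie across (transport cart there); 1 scientist + 1 zombie across (transport cart back at the start); 2 scientists + 2 zombies across (transport cart there); 2 scientists + 2 zombies across (transport cart back at the start); 3 scientists + 3 zombies across (transport cart there). So no valid plan exists.

No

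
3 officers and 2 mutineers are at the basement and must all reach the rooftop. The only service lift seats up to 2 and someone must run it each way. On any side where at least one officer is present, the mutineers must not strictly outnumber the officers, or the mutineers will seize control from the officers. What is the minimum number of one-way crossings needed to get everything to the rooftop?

Counting alone: each trip to the rooftop takes at most 2 across and each return brings at least 1 back, so after t trips out (and t−1 returns) at most 2t − (t−1) of the 5 are across; that first reaches 5 at t = 4, so at least 7 crossings are needed.
The plan below uses exactly 7 crossings, so it is optimal:
1. 2 mutineers → the rooftop.  (the basement: 3O 0M; the rooftop: 0O 2M)
2. 1 mutineer ← the basement.  (the basement: 3O 1M; the rooftop: 0O 1M)
3. 2 officers → the rooftop.  (the basement: 1O 1M; the rooftop: 2O 1M)
4. 1 officer ← the basement.  (the basement: 2O 1M; the rooftop: 1O 1M)
5. 1 officer and 1 mutineer → the rooftop.  (the basement: 1O 0M; the rooftop: 2O 2M)
6. 1 mutineer ← the basement.  (the basement: 1O 1M; the rooftop: 2O 1M)
7. 1 officer and 1 mutineer → the rooftop.  (the basement: 0O 0M; the rooftop: 3O 2M)

7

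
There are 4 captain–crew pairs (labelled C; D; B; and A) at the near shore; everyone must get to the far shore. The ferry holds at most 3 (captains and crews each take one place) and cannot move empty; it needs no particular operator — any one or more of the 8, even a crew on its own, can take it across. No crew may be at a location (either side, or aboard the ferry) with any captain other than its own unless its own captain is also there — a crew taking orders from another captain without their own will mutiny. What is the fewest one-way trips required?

9

Counting alone: each trip to the far shore takes at most 3 across and each return brings at least 1 back, so after t trips out (and t−1 returns) at most 3t − (t−1) of the 8 are across; that first reaches 8 at t = 4, so at least 7 crossings are needed.
The safety rule pushes this higher. Following every safe sequence of crossings, the most of the 8 that can be at the far shore as the ferry arrives there on crossing 7 is 7 — never all 8.
So no plan with fewer than 9 crossings exists, and this one achieves 9:
1. captain C and crew C cross → the far shore.
2. captain C crosses ← the near shore.
3. captain C, captain D, and crew D cross → the far shore.
4. captain C and crew C cross ← the near shore.
5. captain A, captain B, and captain C cross → the far shore.
6. crew D crosses ← the near shore.
7. crew C and crew D cross → the far shore.
8. crew C crosses ← the near shore.
9. crew A, crew B, and crew C cross → the far shore.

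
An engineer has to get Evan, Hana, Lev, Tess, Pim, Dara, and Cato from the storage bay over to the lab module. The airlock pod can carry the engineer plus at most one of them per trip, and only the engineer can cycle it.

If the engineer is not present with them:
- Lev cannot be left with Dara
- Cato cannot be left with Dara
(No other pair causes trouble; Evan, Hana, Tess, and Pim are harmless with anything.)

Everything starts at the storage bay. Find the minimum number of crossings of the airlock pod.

15

Counting alone: the engineer can take at most 1 across per trip to the lab module, so moving all 7 needs at least 7 loaded trips out, with a return between consecutive ones — at least 13 crossings.
The safety rule pushes this higher. Following every safe sequence of crossings, the most of the 7 that can be at the lab module as the airlock pod arrives there on crossing 13 is 6 — never all 7.
So no plan with fewer than 15 crossings exists, and this one achieves 15:
1. Engineer goes to the lab module with Dara.
2. Engineer goes back to the storage bay alone.
3. Engineer goes to the lab module with Evan.
4. Engineer goes back to the storage bay alone.
5. Engineer goes to the lab module with Hana.
6. Engineer goes back to the storage bay alone.
7. Engineer goes to the lab module with Lev.
8. Engineer goes back to the storage bay with Dara.
9. Engineer goes to the lab module with Cato.
10. Engineer goes back to the storage bay alone.
11. Engineer goes to the lab module with Tess.
12. Engineer goes back to the storage bay alone.
13. Engineer goes to the lab module with Pim.
14. Engineer goes back to the storage bay alone.
15. Engineer goes to the lab module with Dara.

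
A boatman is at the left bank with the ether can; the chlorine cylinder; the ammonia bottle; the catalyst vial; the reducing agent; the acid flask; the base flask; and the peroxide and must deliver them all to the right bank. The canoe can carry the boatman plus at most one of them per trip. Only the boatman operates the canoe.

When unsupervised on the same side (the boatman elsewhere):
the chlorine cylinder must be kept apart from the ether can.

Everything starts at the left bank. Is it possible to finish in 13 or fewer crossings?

No

Counting alone: the boatman can take at most 1 across per trip to the right bank, so moving all 8 needs at least 8 loaded trips out, with a return between consecutive ones — at least 15 crossings.
Since 13 < 15, 13 crossings cannot be enough. (The shortest complete plan in fact takes 15:)
1. Boatman goes to the right bank with the ether can.
2. Boatman goes back to the left bank alone.
3. Boatman goes to the right bank with the ammonia bottle.
4. Boatman goes back to the left bank alone.
5. Boatman goes to the right bank with the catalyst vial.
6. Boatman goes back to the left bank alone.
7. Boatman goes to the right bank with the reducing agent.
8. Boatman goes back to the left bank alone.
9. Boatman goes to the right bank with the acid flask.
10. Boatman goes back to the left bank alone.
11. Boatman goes to the right bank with the base flask.
12. Boatman goes back to the left bank alone.
13. Boatman goes to the right bank with the peroxide.
14. Boatman goes back to the left bank alone.
15. Boatman goes to the right bank with the chlorine cylinder.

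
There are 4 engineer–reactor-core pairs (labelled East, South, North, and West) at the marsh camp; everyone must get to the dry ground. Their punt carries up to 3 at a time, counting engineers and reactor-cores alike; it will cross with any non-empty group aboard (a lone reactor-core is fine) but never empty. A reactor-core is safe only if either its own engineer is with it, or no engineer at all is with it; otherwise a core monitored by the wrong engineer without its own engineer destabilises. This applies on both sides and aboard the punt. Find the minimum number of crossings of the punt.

9

Counting alone: each trip to the dry ground takes at most 3 across and each return brings at least 1 back, so after t trips out (and t−1 returns) at most 3t − (t−1) of the 8 are across; that first reaches 8 at t = 4, so at least 7 crossings are needed.
The safety rule pushes this higher. Following every safe sequence of crossings, the most of the 8 that can be at the dry ground as the punt arrives there on crossing 7 is 7 — never all 8.
So no plan with fewer than 9 crossings exists, and this one achieves 9:
1. engineer East and reactor-core East cross → the dry ground.
2. engineer East crosses ← the marsh camp.
3. engineer East, engineer South, and reactor-core South cross → the dry ground.
4. engineer East and reactor-core East cross ← the marsh camp.
5. engineer East, engineer North, and engineer West cross → the dry ground.
6. reactor-core South crosses ← the marsh camp.
7. reactor-core East and reactor-core South cross → the dry ground.
8. reactor-core East crosses ← the marsh camp.
9. reactor-core East, reactor-core North, and reactor-core West cross → the dry ground.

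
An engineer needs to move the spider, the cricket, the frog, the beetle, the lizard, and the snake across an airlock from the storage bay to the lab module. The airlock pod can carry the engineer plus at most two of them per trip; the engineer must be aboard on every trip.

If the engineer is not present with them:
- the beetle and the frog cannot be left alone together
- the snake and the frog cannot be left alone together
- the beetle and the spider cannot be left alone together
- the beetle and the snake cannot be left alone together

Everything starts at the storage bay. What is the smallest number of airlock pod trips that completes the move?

Counting alone: the engineer can take at most 2 across per trip to the lab module, so moving all 6 needs at least 3 loaded trips out, with a return between consecutive ones — at least 5 crossings.
The safety rule pushes this higher. Following every safe sequence of crossings, the most of the 6 that can be at the lab module as the airlock pod arrives there on crossings 5, 7 is 4, 5 respectively — never all 6.
So no plan with fewer than 9 crossings exists, and this one achieves 9:
1. Engineer goes to the lab module with the beetle and the frog.  [the storage bay: the cricket, the lizard, the snake, the spider | the lab module: the beetle, the frog]
2. Engineer goes back to the storage bay with the frog.  [the storage bay: the cricket, the frog, the lizard, the snake, the spider | the lab module: the beetle]
3. Engineer goes to the lab module with the frog and the spider.  [the storage bay: the cricket, the lizard, the snake | the lab module: the beetle, the frog, the spider]
4. Engineer goes back to the storage bay with the beetle.  [the storage bay: the beetle, the cricket, the lizard, the snake | the lab module: the frog, the spider]
5. Engineer goes to the lab module with the beetle and the cricket.  [the storage bay: the lizard, the snake | the lab module: the beetle, the cricket, the frog, the spider]
6. Engineer goes back to the storage bay with the beetle.  [the storage bay: the beetle, the lizard, the snake | the lab module: the cricket, the frog, the spider]
7. Engineer goes to the lab module with the beetle and the lizard.  [the storage bay: the snake | the lab module: the beetle, the cricket, the frog, the lizard, the spider]
8. Engineer goes back to the storage bay with the beetle.  [the storage bay: the beetle, the snake | the lab module: the cricket, the frog, the lizard, the spider]
9. Engineer goes to the lab module with the beetle and the snake.  [the storage bay: — | the lab module: the beetle, the cricket, the frog, the lizard, the snake, the spider]

9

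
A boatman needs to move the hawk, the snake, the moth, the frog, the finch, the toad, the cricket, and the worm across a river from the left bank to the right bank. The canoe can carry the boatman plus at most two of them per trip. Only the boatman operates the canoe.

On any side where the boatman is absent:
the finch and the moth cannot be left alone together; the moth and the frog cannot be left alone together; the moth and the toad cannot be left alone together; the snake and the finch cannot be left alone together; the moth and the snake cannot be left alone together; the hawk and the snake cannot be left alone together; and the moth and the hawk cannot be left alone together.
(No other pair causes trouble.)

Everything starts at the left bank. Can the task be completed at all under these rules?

1. Boatman goes to the right bank with the moth and the snake.  [the left bank: the cricket, the finch, the frog, the hawk, the toad, the worm | the right bank: the moth, the snake]
2. Boatman goes back to the left bank with the snake.  [the left bank: the cricket, the finch, the frog, the hawk, the snake, the toad, the worm | the right bank: the moth]
3. Boatman goes to the right bank with the finch and the hawk.  [the left bank: the cricket, the frog, the snake, the toad, the worm | the right bank: the finch, the hawk, the moth]
4. Boatman goes back to the left bank with the moth.  [the left bank: the cricket, the frog, the moth, the snake, the toad, the worm | the right bank: the finch, the hawk]
5. Boatman goes to the right bank with the frog and the moth.  [the left bank: the cricket, the snake, the toad, the worm | the right bank: the finch, the frog, the hawk, the moth]
6. Boatman goes back to the left bank with the moth.  [the left bank: the cricket, the moth, the snake, the toad, the worm | the right bank: the finch, the frog, the hawk]
7. Boatman goes to the right bank with the snake and the toad.  [the left bank: the cricket, the moth, the worm | the right bank: the finch, the frog, the hawk, the snake, the toad]
8. Boatman goes back to the left bank with the snake.  [the left bank: the cricket, the moth, the snake, the worm | the right bank: the finch, the frog, the hawk, the toad]
9. Boatman goes to the right bank with the cricket and the snake.  [the left bank: the moth, the worm | the right bank: the cricket, the finch, the frog, the hawk, the snake, the toad]
10. Boatman goes back to the left bank with the snake.  [the left bank: the moth, the snake, the worm | the right bank: the cricket, the finch, the frog, the hawk, the toad]
11. Boatman goes to the right bank with the snake and the worm.  [the left bank: the moth | the right bank: the cricket, the finch, the frog, the hawk, the snake, the toad, the worm]
12. Boatman goes back to the left bank with the snake.  [the left bank: the moth, the snake | the right bank: the cricket, the finch, the frog, the hawk, the toad, the worm]
13. Boatman goes to the right bank with the moth and the snake.  [the left bank: — | the right bank: the cricket, the finch, the frog, the hawk, the moth, the snake, the toad, the worm]

Yes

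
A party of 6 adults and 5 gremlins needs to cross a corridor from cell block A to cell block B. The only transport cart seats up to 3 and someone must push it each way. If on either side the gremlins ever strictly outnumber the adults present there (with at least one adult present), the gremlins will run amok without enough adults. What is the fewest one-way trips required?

9

Counting alone: each trip to cell block B takes at most 3 across and each return brings at least 1 back, so after t trips out (and t−1 returns) at most 3t − (t−1) of the 11 are across; that first reaches 11 at t = 5, so at least 9 crossings are needed.
The plan below uses exactly 9 crossings, so it is optimal:
1. 3 gremlins → cell block B.  (cell block A: 6A 2G; cell block B: 0A 3G)
2. 1 gremlin ← cell block A.  (cell block A: 6A 3G; cell block B: 0A 2G)
3. 3 adults → cell block B.  (cell block A: 3A 3G; cell block B: 3A 2G)
4. 1 adult ← cell block A.  (cell block A: 4A 3G; cell block B: 2A 2G)
5. 2 adults and 1 gremlin → cell block B.  (cell block A: 2A 2G; cell block B: 4A 3G)
6. 1 adult ← cell block A.  (cell block A: 3A 2G; cell block B: 3A 3G)
7. 2 adults and 1 gremlin → cell block B.  (cell block A: 1A 1G; cell block B: 5A 4G)
8. 1 adult ← cell block A.  (cell block A: 2A 1G; cell block B: 4A 4G)
9. 2 adults and 1 gremlin → cell block B.  (cell block A: 0A 0G; cell block B: 6A 5G)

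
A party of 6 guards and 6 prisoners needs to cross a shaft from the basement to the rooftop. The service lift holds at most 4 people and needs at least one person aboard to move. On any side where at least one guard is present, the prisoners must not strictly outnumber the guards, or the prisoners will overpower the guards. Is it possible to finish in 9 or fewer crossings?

Yes

Yes — this plan uses 9 crossings (≤ 9):
1. 2 prisoners → the rooftop.  (the basement: 6G 4P; the rooftop: 0G 2P)
2. 1 prisoner ← the basement.  (the basement: 6G 5P; the rooftop: 0G 1P)
3. 4 prisoners → the rooftop.  (the basement: 6G 1P; the rooftop: 0G 5P)
4. 1 prisoner ← the basement.  (the basement: 6G 2P; the rooftop: 0G 4P)
5. 4 guards → the rooftop.  (the basement: 2G 2P; the rooftop: 4G 4P)
6. 1 guard and 1 prisoner ← the basement.  (the basement: 3G 3P; the rooftop: 3G 3P)
7. 2 guards and 2 prisoners → the rooftop.  (the basement: 1G 1P; the rooftop: 5G 5P)
8. 1 guard and 1 prisoner ← the basement.  (the basement: 2G 2P; the rooftop: 4G 4P)
9. 2 guards and 2 prisoners → the rooftop.  (the basement: 0G 0P; the rooftop: 6G 6P)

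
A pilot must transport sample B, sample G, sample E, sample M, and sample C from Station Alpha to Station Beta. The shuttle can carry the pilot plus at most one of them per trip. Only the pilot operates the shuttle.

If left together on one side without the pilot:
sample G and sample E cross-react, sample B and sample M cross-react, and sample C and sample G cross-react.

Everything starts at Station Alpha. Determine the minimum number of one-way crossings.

impossible

Whatever the first load, the items left behind include a forbidden pair without the pilot. No opening move is safe, so no plan exists.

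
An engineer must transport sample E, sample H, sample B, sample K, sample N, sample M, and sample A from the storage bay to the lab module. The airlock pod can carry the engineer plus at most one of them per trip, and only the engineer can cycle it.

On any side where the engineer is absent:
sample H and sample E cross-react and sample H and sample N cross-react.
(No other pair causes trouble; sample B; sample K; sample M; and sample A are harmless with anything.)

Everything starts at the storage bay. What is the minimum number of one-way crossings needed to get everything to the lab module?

15

Counting alone: the engineer can take at most 1 across per trip to the lab module, so moving all 7 needs at least 7 loaded trips out, with a return between consecutive ones — at least 13 crossings.
The safety rule pushes this higher. Following every safe sequence of crossings, the most of the 7 that can be at the lab module as the airlock pod arrives there on crossing 13 is 6 — never all 7.
So no plan with fewer than 15 crossings exists, and this one achieves 15:
1. Engineer goes to the lab module with sample H.  [the storage bay: sample A, sample B, sample E, sample K, sample M, sample N | the lab module: sample H]
2. Engineer goes back to the storage bay alone.  [the storage bay: sample A, sample B, sample E, sample K, sample M, sample N | the lab module: sample H]
3. Engineer goes to the lab module with sample E.  [the storage bay: sample A, sample B, sample K, sample M, sample N | the lab module: sample E, sample H]
4. Engineer goes back to the storage bay with sample H.  [the storage bay: sample A, sample B, sample H, sample K, sample M, sample N | the lab module: sample E]
5. Engineer goes to the lab module with sample N.  [the storage bay: sample A, sample B, sample H, sample K, sample M | the lab module: sample E, sample N]
6. Engineer goes back to the storage bay alone.  [the storage bay: sample A, sample B, sample H, sample K, sample M | the lab module: sample E, sample N]
7. Engineer goes to the lab module with sample B.  [the storage bay: sample A, sample H, sample K, sample M | the lab module: sample B, sample E, sample N]
8. Engineer goes back to the storage bay alone.  [the storage bay: sample A, sample H, sample K, sample M | the lab module: sample B, sample E, sample N]
9. Engineer goes to the lab module with sample K.  [the storage bay: sample A, sample H, sample M | the lab module: sample B, sample E, sample K, sample N]
10. Engineer goes back to the storage bay alone.  [the storage bay: sample A, sample H, sample M | the lab module: sample B, sample E, sample K, sample N]
11. Engineer goes to the lab module with sample M.  [the storage bay: sample A, sample H | the lab module: sample B, sample E, sample K, sample M, sample N]
12. Engineer goes back to the storage bay alone.  [the storage bay: sample A, sample H | the lab module: sample B, sample E, sample K, sample M, sample N]
13. Engineer goes to the lab module with sample A.  [the storage bay: sample H | the lab module: sample A, sample B, sample E, sample K, sample M, sample N]
14. Engineer goes back to the storage bay alone.  [the storage bay: sample H | the lab module: sample A, sample B, sample E, sample K, sample M, sample N]
15. Engineer goes to the lab module with sample H.  [the storage bay: — | the lab module: sample A, sample B, sample E, sample H, sample K, sample M, sample N]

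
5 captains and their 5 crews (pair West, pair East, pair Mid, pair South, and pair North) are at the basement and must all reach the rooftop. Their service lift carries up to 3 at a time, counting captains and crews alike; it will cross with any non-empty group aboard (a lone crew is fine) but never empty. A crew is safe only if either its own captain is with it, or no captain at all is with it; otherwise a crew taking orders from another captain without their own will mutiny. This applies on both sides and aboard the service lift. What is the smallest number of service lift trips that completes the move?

11

Counting alone: each trip to the rooftop takes at most 3 across and each return brings at least 1 back, so after t trips out (and t−1 returns) at most 3t − (t−1) of the 10 are across; that first reaches 10 at t = 5, so at least 9 crossings are needed.
The safety rule pushes this higher. Following every safe sequence of crossings, the most of the 10 that can be at the rooftop as the service lift arrives there on crossing 9 is 9 — never all 10.
So no plan with fewer than 11 crossings exists, and this one achieves 11:
1. captain West and crew West cross → the rooftop.
2. captain West crosses ← the basement.
3. crew East, crew Mid, and crew South cross → the rooftop.
4. crew West crosses ← the basement.
5. captain East, captain Mid, and captain South cross → the rooftop.
6. captain East and crew East cross ← the basement.
7. captain East, captain North, and captain West cross → the rooftop.
8. crew Mid crosses ← the basement.
9. crew East and crew West cross → the rooftop.
10. crew West crosses ← the basement.
11. crew Mid, crew North, and crew West cross → the rooftop.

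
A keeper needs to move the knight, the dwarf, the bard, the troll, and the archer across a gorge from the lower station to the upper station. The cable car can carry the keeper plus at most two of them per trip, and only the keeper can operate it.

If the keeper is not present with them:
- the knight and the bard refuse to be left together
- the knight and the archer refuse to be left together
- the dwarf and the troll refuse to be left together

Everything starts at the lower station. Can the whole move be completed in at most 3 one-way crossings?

No

Counting alone: the keeper can take at most 2 across per trip to the upper station, so moving all 5 needs at least 3 loaded trips out, with a return between consecutive ones — at least 5 crossings.
Since 3 < 5, 3 crossings cannot be enough. (The shortest complete plan in fact takes 5:)
1. Keeper goes to the upper station with the dwarf and the knight.  [the lower station: the archer, the bard, the troll | the upper station: the dwarf, the knight]
2. Keeper goes back to the lower station alone.  [the lower station: the archer, the bard, the troll | the upper station: the dwarf, the knight]
3. Keeper goes to the upper station with the archer and the bard.  [the lower station: the troll | the upper station: the archer, the bard, the dwarf, the knight]
4. Keeper goes back to the lower station with the knight.  [the lower station: the knight, the troll | the upper station: the archer, the bard, the dwarf]
5. Keeper goes to the upper station with the knight and the troll.  [the lower station: — | the upper station: the archer, the bard, the dwarf, the knight, the troll]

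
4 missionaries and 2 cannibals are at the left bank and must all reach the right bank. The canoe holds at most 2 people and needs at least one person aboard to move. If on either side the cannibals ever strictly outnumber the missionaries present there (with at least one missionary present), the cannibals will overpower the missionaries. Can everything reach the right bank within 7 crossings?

No

Counting alone: each trip to the right bank takes at most 2 across and each return brings at least 1 back, so after t trips out (and t−1 returns) at most 2t − (t−1) of the 6 are across; that first reaches 6 at t = 5, so at least 9 crossings are needed.
Since 7 < 9, 7 crossings cannot be enough. (The shortest complete plan in fact takes 9:)
1. 2 cannibals → the right bank.  (the left bank: 4M 0C; the right bank: 0M 2C)
2. 1 cannibal ← the left bank.  (the left bank: 4M 1C; the right bank: 0M 1C)
3. 2 missionaries → the right bank.  (the left bank: 2M 1C; the right bank: 2M 1C)
4. 1 cannibal ← the left bank.  (the left bank: 2M 2C; the right bank: 2M 0C)
5. 2 cannibals → the right bank.  (the left bank: 2M 0C; the right bank: 2M 2C)
6. 1 cannibal ← the left bank.  (the left bank: 2M 1C; the right bank: 2M 1C)
7. 1 missionary and 1 cannibal → the right bank.  (the left bank: 1M 0C; the right bank: 3M 2C)
8. 1 cannibal ← the left bank.  (the left bank: 1M 1C; the right bank: 3M 1C)
9. 1 missionary and 1 cannibal → the right bank.  (the left bank: 0M 0C; the right bank: 4M 2C)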